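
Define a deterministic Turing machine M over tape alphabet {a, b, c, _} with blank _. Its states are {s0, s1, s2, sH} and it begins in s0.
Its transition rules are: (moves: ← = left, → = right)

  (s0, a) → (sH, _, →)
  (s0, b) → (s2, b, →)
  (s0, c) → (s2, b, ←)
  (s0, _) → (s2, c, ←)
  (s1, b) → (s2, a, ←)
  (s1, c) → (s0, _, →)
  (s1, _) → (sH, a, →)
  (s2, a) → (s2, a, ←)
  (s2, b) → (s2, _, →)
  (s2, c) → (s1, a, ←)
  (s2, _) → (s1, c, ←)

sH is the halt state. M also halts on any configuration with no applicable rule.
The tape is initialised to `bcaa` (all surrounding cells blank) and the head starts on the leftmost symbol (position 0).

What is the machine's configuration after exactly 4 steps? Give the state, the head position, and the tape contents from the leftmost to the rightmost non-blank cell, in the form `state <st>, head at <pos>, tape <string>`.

state=s0 head=0 tape=__[b]caa   (s0,b)→(s2,b,→)
state=s2 head=1 tape=__b[c]aa   (s2,c)→(s1,a,←)
state=s1 head=0 tape=__[b]aaa   (s1,b)→(s2,a,←)
state=s2 head=-1 tape=_[_]aaaa   (s2,_)→(s1,c,←)
state=s1 head=-2 tape=[_]caaaa
After 4 steps: state s1, head at -2, tape caaaa.

state s1, head at -2, tape caaaa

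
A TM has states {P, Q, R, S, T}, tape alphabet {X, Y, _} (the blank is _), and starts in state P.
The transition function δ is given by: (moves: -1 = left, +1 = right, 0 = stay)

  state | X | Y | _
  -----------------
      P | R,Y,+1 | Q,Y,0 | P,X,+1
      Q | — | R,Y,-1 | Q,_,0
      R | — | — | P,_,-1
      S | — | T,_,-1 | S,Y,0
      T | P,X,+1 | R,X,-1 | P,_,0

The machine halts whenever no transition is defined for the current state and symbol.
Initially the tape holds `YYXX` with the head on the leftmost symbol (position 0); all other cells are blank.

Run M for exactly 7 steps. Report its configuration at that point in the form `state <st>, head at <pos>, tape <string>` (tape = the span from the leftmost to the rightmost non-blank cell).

state R, head at -1, tape XXYYXX

state=P head=0 tape=__[Y]YXX   (P,Y)→(Q,Y,0)
state=Q head=0 tape=__[Y]YXX   (Q,Y)→(R,Y,-1)
state=R head=-1 tape=_[_]YYXX   (R,_)→(P,_,-1)
state=P head=-2 tape=[_]_YYXX   (P,_)→(P,X,+1)
state=P head=-1 tape=X[_]YYXX   (P,_)→(P,X,+1)
state=P head=0 tape=XX[Y]YXX   (P,Y)→(Q,Y,0)
state=Q head=0 tape=XX[Y]YXX   (Q,Y)→(R,Y,-1)
state=R head=-1 tape=X[X]YYXX
After 7 steps: state R, head at -1, tape XXYYXX.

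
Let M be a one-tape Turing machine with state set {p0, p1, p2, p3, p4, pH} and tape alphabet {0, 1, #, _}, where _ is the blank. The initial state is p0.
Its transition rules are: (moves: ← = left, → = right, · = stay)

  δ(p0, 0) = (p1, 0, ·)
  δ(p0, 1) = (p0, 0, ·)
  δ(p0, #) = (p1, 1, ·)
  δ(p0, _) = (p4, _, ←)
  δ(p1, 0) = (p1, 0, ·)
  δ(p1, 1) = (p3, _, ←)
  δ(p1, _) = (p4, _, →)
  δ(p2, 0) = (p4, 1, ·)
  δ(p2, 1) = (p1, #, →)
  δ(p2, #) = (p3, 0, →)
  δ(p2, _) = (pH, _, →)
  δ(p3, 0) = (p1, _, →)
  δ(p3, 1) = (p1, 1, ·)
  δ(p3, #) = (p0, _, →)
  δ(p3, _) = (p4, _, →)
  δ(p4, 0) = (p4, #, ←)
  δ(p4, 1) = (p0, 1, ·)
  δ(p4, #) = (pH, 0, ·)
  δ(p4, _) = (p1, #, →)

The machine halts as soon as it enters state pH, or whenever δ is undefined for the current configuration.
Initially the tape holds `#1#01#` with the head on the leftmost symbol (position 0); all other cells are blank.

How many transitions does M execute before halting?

p0 | _[#]1#01#   read # → write 1, move ·, go to p1
p1 | _[1]1#01#   read 1 → write _, move ←, go to p3
p3 | [_]_1#01#   read _ → write _, move →, go to p4
p4 | _[_]1#01#   read _ → write #, move →, go to p1
p1 | _#[1]#01#   read 1 → write _, move ←, go to p3
p3 | _[#]_#01#   read # → write _, move →, go to p0
p0 | __[_]#01#   read _ → write _, move ←, go to p4
p4 | _[_]_#01#   read _ → write #, move →, go to p1
p1 | _#[_]#01#   read _ → write _, move →, go to p4
p4 | _#_[#]01#   read # → write 0, move ·, go to pH
pH | _#_[0]01#
M halts after 10 transitions.

10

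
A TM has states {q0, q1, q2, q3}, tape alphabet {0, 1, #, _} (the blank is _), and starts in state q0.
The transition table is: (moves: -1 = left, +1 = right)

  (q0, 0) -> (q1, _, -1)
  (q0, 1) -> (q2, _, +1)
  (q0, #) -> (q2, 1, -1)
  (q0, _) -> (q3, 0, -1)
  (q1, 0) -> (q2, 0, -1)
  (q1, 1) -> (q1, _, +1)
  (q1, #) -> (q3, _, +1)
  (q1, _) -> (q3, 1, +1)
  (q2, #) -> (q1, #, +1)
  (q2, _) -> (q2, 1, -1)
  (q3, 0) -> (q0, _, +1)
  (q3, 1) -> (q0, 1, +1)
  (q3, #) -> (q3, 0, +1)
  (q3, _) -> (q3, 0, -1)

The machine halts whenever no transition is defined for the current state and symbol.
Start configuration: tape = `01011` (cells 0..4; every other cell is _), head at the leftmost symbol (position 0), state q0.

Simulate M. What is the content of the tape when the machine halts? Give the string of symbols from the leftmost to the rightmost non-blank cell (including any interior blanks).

1_1111

state=q0 head=0 tape=_[0]1011_   (q0,0)→(q1,_,-1)
state=q1 head=-1 tape=[_]_1011_   (q1,_)→(q3,1,+1)
state=q3 head=0 tape=1[_]1011_   (q3,_)→(q3,0,-1)
state=q3 head=-1 tape=[1]01011_   (q3,1)→(q0,1,+1)
state=q0 head=0 tape=1[0]1011_   (q0,0)→(q1,_,-1)
state=q1 head=-1 tape=[1]_1011_   (q1,1)→(q1,_,+1)
state=q1 head=0 tape=_[_]1011_   (q1,_)→(q3,1,+1)
state=q3 head=1 tape=_1[1]011_   (q3,1)→(q0,1,+1)
state=q0 head=2 tape=_11[0]11_   (q0,0)→(q1,_,-1)
state=q1 head=1 tape=_1[1]_11_   (q1,1)→(q1,_,+1)
state=q1 head=2 tape=_1_[_]11_   (q1,_)→(q3,1,+1)
state=q3 head=3 tape=_1_1[1]1_   (q3,1)→(q0,1,+1)
state=q0 head=4 tape=_1_11[1]_   (q0,1)→(q2,_,+1)
state=q2 head=5 tape=_1_11_[_]   (q2,_)→(q2,1,-1)
state=q2 head=4 tape=_1_11[_]1   (q2,_)→(q2,1,-1)
state=q2 head=3 tape=_1_1[1]11
The non-blank tape span at halt is 1_1111.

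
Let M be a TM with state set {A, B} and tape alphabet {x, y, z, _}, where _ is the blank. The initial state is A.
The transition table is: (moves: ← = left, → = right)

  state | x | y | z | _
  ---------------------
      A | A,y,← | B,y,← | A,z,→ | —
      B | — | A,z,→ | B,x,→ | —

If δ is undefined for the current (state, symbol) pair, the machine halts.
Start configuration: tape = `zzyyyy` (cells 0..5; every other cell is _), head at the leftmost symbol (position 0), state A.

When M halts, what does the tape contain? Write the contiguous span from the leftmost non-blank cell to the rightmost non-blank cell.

A | [z]zyyyy_   read z → write z, move →, go to A
A | z[z]yyyy_   read z → write z, move →, go to A
A | zz[y]yyy_   read y → write y, move ←, go to B
B | z[z]yyyy_   read z → write x, move →, go to B
B | zx[y]yyy_   read y → write z, move →, go to A
A | zxz[y]yy_   read y → write y, move ←, go to B
B | zx[z]yyy_   read z → write x, move →, go to B
B | zxx[y]yy_   read y → write z, move →, go to A
A | zxxz[y]y_   read y → write y, move ←, go to B
B | zxx[z]yy_   read z → write x, move →, go to B
B | zxxx[y]y_   read y → write z, move →, go to A
A | zxxxz[y]_   read y → write y, move ←, go to B
B | zxxx[z]y_   read z → write x, move →, go to B
B | zxxxx[y]_   read y → write z, move →, go to A
A | zxxxxz[_]
The non-blank tape span at halt is zxxxxz.

zxxxxz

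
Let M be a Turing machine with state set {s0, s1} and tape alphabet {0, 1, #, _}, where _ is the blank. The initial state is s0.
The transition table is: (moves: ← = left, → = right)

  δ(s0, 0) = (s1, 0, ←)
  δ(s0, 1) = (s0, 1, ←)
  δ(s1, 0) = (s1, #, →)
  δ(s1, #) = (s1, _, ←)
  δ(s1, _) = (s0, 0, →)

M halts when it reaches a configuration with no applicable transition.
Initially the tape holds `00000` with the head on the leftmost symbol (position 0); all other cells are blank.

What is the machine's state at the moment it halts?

s0 | _[0]0000__   read 0 → write 0, move ←, go to s1
s1 | [_]00000__   read _ → write 0, move →, go to s0
s0 | 0[0]0000__   read 0 → write 0, move ←, go to s1
s1 | [0]00000__   read 0 → write #, move →, go to s1
s1 | #[0]0000__   read 0 → write #, move →, go to s1
s1 | ##[0]000__   read 0 → write #, move →, go to s1
s1 | ###[0]00__   read 0 → write #, move →, go to s1
s1 | ####[0]0__   read 0 → write #, move →, go to s1
s1 | #####[0]__   read 0 → write #, move →, go to s1
s1 | ######[_]_   read _ → write 0, move →, go to s0
s0 | ######0[_]
No transition is defined for (s0, _); M halts in state s0.

s0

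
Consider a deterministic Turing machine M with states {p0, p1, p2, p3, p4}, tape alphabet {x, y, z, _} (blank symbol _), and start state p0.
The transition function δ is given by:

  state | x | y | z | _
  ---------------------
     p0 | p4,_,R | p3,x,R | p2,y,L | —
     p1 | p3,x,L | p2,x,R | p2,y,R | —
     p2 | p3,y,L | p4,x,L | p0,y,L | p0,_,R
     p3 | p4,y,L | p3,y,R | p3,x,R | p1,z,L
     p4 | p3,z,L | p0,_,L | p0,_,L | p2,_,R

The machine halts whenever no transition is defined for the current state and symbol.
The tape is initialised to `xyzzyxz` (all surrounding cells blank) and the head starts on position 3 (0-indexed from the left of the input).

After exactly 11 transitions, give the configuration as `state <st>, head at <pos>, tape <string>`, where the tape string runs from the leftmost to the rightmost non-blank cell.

state p3, head at 2, tape xxyxzyz

p0 | xyz[z]yxz   read z → write y, move L, go to p2
p2 | xy[z]yyxz   read z → write y, move L, go to p0
p0 | x[y]yyyxz   read y → write x, move R, go to p3
p3 | xx[y]yyxz   read y → write y, move R, go to p3
p3 | xxy[y]yxz   read y → write y, move R, go to p3
p3 | xxyy[y]xz   read y → write y, move R, go to p3
p3 | xxyyy[x]z   read x → write y, move L, go to p4
p4 | xxyy[y]yz   read y → write _, move L, go to p0
p0 | xxy[y]_yz   read y → write x, move R, go to p3
p3 | xxyx[_]yz   read _ → write z, move L, go to p1
p1 | xxy[x]zyz   read x → write x, move L, go to p3
p3 | xx[y]xzyz
After 11 steps: state p3, head at 2, tape xxyxzyz.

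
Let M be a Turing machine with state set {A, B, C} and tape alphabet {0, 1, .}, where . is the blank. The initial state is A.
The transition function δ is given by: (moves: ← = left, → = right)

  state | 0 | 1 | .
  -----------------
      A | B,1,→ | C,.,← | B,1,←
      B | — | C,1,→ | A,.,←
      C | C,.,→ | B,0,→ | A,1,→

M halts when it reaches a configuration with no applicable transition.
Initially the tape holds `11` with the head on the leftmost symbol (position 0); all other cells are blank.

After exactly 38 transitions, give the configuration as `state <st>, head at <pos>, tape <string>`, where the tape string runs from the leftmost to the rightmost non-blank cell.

state C, head at 0, tape 1

A | .[1]1...   read 1 → write ., move ←, go to C
C | [.].1...   read . → write 1, move →, go to A
A | 1[.]1...   read . → write 1, move ←, go to B
B | [1]11...   read 1 → write 1, move →, go to C
C | 1[1]1...   read 1 → write 0, move →, go to B
B | 10[1]...   read 1 → write 1, move →, go to C
C | 101[.]..   read . → write 1, move →, go to A
A | 1011[.].   read . → write 1, move ←, go to B
B | 101[1]1.   read 1 → write 1, move →, go to C
C | 1011[1].   read 1 → write 0, move →, go to B
B | 10110[.]   read . → write ., move ←, go to A
A | 1011[0].   read 0 → write 1, move →, go to B
B | 10111[.]   read . → write ., move ←, go to A
A | 1011[1].   read 1 → write ., move ←, go to C
C | 101[1]..   read 1 → write 0, move →, go to B
B | 1010[.].   read . → write ., move ←, go to A
A | 101[0]..   read 0 → write 1, move →, go to B
B | 1011[.].   read . → write ., move ←, go to A
A | 101[1]..   read 1 → write ., move ←, go to C
C | 10[1]...   read 1 → write 0, move →, go to B
B | 100[.]..   read . → write ., move ←, go to A
A | 10[0]...   read 0 → write 1, move →, go to B
B | 101[.]..   read . → write ., move ←, go to A
A | 10[1]...   read 1 → write ., move ←, go to C
C | 1[0]....   read 0 → write ., move →, go to C
C | 1.[.]...   read . → write 1, move →, go to A
A | 1.1[.]..   read . → write 1, move ←, go to B
B | 1.[1]1..   read 1 → write 1, move →, go to C
C | 1.1[1]..   read 1 → write 0, move →, go to B
B | 1.10[.].   read . → write ., move ←, go to A
A | 1.1[0]..   read 0 → write 1, move →, go to B
B | 1.11[.].   read . → write ., move ←, go to A
A | 1.1[1]..   read 1 → write ., move ←, go to C
C | 1.[1]...   read 1 → write 0, move →, go to B
B | 1.0[.]..   read . → write ., move ←, go to A
A | 1.[0]...   read 0 → write 1, move →, go to B
B | 1.1[.]..   read . → write ., move ←, go to A
A | 1.[1]...   read 1 → write ., move ←, go to C
C | 1[.]....
After 38 steps: state C, head at 0, tape 1.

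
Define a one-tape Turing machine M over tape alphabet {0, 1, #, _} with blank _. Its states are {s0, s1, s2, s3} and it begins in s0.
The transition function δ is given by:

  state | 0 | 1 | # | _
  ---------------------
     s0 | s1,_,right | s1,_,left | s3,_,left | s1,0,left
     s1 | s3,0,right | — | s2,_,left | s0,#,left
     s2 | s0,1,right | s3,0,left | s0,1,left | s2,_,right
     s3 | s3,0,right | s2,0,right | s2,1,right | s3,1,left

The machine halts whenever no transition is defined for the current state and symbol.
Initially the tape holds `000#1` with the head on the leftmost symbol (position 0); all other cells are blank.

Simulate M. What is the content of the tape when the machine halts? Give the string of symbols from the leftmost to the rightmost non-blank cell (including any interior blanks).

state=s0 head=0 tape=[0]00#1_   (s0,0)→(s1,_,right)
state=s1 head=1 tape=_[0]0#1_   (s1,0)→(s3,0,right)
state=s3 head=2 tape=_0[0]#1_   (s3,0)→(s3,0,right)
state=s3 head=3 tape=_00[#]1_   (s3,#)→(s2,1,right)
state=s2 head=4 tape=_001[1]_   (s2,1)→(s3,0,left)
state=s3 head=3 tape=_00[1]0_   (s3,1)→(s2,0,right)
state=s2 head=4 tape=_000[0]_   (s2,0)→(s0,1,right)
state=s0 head=5 tape=_0001[_]   (s0,_)→(s1,0,left)
state=s1 head=4 tape=_000[1]0
The non-blank tape span at halt is 00010.

00010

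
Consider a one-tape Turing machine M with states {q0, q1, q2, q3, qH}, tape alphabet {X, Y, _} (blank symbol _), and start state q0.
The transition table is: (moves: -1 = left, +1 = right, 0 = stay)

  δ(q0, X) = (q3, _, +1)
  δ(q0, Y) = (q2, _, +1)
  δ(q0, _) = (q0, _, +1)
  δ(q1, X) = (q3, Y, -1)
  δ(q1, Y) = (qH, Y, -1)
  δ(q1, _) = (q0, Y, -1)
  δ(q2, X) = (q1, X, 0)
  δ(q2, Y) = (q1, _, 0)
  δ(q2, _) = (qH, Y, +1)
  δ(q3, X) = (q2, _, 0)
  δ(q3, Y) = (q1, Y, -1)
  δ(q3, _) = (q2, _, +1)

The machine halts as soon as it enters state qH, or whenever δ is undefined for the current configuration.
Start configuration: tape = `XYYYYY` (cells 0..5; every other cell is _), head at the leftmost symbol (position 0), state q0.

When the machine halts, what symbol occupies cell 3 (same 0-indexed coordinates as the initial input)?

_

state=q0 head=0 tape=_[X]YYYYY__   (q0,X)→(q3,_,+1)
state=q3 head=1 tape=__[Y]YYYY__   (q3,Y)→(q1,Y,-1)
state=q1 head=0 tape=_[_]YYYYY__   (q1,_)→(q0,Y,-1)
state=q0 head=-1 tape=[_]YYYYYY__   (q0,_)→(q0,_,+1)
state=q0 head=0 tape=_[Y]YYYYY__   (q0,Y)→(q2,_,+1)
state=q2 head=1 tape=__[Y]YYYY__   (q2,Y)→(q1,_,0)
state=q1 head=1 tape=__[_]YYYY__   (q1,_)→(q0,Y,-1)
state=q0 head=0 tape=_[_]YYYYY__   (q0,_)→(q0,_,+1)
state=q0 head=1 tape=__[Y]YYYY__   (q0,Y)→(q2,_,+1)
state=q2 head=2 tape=___[Y]YYY__   (q2,Y)→(q1,_,0)
state=q1 head=2 tape=___[_]YYY__   (q1,_)→(q0,Y,-1)
state=q0 head=1 tape=__[_]YYYY__   (q0,_)→(q0,_,+1)
state=q0 head=2 tape=___[Y]YYY__   (q0,Y)→(q2,_,+1)
state=q2 head=3 tape=____[Y]YY__   (q2,Y)→(q1,_,0)
state=q1 head=3 tape=____[_]YY__   (q1,_)→(q0,Y,-1)
state=q0 head=2 tape=___[_]YYY__   (q0,_)→(q0,_,+1)
state=q0 head=3 tape=____[Y]YY__   (q0,Y)→(q2,_,+1)
state=q2 head=4 tape=_____[Y]Y__   (q2,Y)→(q1,_,0)
state=q1 head=4 tape=_____[_]Y__   (q1,_)→(q0,Y,-1)
state=q0 head=3 tape=____[_]YY__   (q0,_)→(q0,_,+1)
state=q0 head=4 tape=_____[Y]Y__   (q0,Y)→(q2,_,+1)
state=q2 head=5 tape=______[Y]__   (q2,Y)→(q1,_,0)
state=q1 head=5 tape=______[_]__   (q1,_)→(q0,Y,-1)
state=q0 head=4 tape=_____[_]Y__   (q0,_)→(q0,_,+1)
state=q0 head=5 tape=______[Y]__   (q0,Y)→(q2,_,+1)
state=q2 head=6 tape=_______[_]_   (q2,_)→(qH,Y,+1)
state=qH head=7 tape=_______Y[_]
Cell 3 holds _ when M halts.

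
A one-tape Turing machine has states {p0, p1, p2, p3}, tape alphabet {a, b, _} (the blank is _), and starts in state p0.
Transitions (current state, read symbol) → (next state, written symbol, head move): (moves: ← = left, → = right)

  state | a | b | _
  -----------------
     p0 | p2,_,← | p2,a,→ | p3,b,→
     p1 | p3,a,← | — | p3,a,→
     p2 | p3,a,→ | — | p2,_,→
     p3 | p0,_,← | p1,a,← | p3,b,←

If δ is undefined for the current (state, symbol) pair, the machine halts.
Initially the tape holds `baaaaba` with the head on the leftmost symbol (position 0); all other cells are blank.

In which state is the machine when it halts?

p2

p0 | ___[b]aaaaba   read b → write a, move →, go to p2
p2 | ___a[a]aaaba   read a → write a, move →, go to p3
p3 | ___aa[a]aaba   read a → write _, move ←, go to p0
p0 | ___a[a]_aaba   read a → write _, move ←, go to p2
p2 | ___[a]__aaba   read a → write a, move →, go to p3
p3 | ___a[_]_aaba   read _ → write b, move ←, go to p3
p3 | ___[a]b_aaba   read a → write _, move ←, go to p0
p0 | __[_]_b_aaba   read _ → write b, move →, go to p3
p3 | __b[_]b_aaba   read _ → write b, move ←, go to p3
p3 | __[b]bb_aaba   read b → write a, move ←, go to p1
p1 | _[_]abb_aaba   read _ → write a, move →, go to p3
p3 | _a[a]bb_aaba   read a → write _, move ←, go to p0
p0 | _[a]_bb_aaba   read a → write _, move ←, go to p2
p2 | [_]__bb_aaba   read _ → write _, move →, go to p2
p2 | _[_]_bb_aaba   read _ → write _, move →, go to p2
p2 | __[_]bb_aaba   read _ → write _, move →, go to p2
p2 | ___[b]b_aaba
No transition is defined for (p2, b); M halts in state p2.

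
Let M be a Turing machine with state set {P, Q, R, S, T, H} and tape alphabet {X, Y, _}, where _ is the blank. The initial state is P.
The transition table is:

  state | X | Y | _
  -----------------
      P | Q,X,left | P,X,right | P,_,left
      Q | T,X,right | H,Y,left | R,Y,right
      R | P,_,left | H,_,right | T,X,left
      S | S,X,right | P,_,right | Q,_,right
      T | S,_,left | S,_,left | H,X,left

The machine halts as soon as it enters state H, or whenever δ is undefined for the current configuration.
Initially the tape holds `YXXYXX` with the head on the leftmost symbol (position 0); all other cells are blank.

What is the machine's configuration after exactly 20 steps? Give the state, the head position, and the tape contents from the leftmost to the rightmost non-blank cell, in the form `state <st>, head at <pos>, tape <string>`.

state=P head=0 tape=[Y]XXYXX__   (P,Y)→(P,X,right)
state=P head=1 tape=X[X]XYXX__   (P,X)→(Q,X,left)
state=Q head=0 tape=[X]XXYXX__   (Q,X)→(T,X,right)
state=T head=1 tape=X[X]XYXX__   (T,X)→(S,_,left)
state=S head=0 tape=[X]_XYXX__   (S,X)→(S,X,right)
state=S head=1 tape=X[_]XYXX__   (S,_)→(Q,_,right)
state=Q head=2 tape=X_[X]YXX__   (Q,X)→(T,X,right)
state=T head=3 tape=X_X[Y]XX__   (T,Y)→(S,_,left)
state=S head=2 tape=X_[X]_XX__   (S,X)→(S,X,right)
state=S head=3 tape=X_X[_]XX__   (S,_)→(Q,_,right)
state=Q head=4 tape=X_X_[X]X__   (Q,X)→(T,X,right)
state=T head=5 tape=X_X_X[X]__   (T,X)→(S,_,left)
state=S head=4 tape=X_X_[X]___   (S,X)→(S,X,right)
state=S head=5 tape=X_X_X[_]__   (S,_)→(Q,_,right)
state=Q head=6 tape=X_X_X_[_]_   (Q,_)→(R,Y,right)
state=R head=7 tape=X_X_X_Y[_]   (R,_)→(T,X,left)
state=T head=6 tape=X_X_X_[Y]X   (T,Y)→(S,_,left)
state=S head=5 tape=X_X_X[_]_X   (S,_)→(Q,_,right)
state=Q head=6 tape=X_X_X_[_]X   (Q,_)→(R,Y,right)
state=R head=7 tape=X_X_X_Y[X]   (R,X)→(P,_,left)
state=P head=6 tape=X_X_X_[Y]_
After 20 steps: state P, head at 6, tape X_X_X_Y.

state P, head at 6, tape X_X_X_Y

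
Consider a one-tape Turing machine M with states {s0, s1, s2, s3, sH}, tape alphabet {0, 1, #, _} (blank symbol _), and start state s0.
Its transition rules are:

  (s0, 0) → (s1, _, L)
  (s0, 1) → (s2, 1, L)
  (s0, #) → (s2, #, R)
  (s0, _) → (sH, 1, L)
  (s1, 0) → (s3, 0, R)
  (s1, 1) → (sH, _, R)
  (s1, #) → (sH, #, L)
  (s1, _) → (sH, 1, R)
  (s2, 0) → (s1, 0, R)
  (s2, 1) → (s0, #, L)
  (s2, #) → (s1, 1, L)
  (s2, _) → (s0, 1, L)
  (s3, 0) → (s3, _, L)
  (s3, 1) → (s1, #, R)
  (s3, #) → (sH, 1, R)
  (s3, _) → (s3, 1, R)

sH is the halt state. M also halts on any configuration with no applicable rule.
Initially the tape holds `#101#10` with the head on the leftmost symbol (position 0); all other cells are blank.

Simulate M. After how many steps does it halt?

5

s0 | _[#]101#10   read # → write #, move R, go to s2
s2 | _#[1]01#10   read 1 → write #, move L, go to s0
s0 | _[#]#01#10   read # → write #, move R, go to s2
s2 | _#[#]01#10   read # → write 1, move L, go to s1
s1 | _[#]101#10   read # → write #, move L, go to sH
sH | [_]#101#10
M halts after 5 transitions.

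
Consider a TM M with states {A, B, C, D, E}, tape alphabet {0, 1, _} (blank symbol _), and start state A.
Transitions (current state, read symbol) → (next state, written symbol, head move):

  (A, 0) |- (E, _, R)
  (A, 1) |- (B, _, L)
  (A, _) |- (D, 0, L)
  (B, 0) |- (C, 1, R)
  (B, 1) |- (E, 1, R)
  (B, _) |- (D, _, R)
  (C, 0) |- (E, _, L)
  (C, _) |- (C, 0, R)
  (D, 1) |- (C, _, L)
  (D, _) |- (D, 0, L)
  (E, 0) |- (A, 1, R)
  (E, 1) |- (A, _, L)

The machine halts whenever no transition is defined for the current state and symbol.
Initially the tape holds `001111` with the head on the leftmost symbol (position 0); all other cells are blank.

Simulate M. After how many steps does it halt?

4

A | [0]01111   read 0 → write _, move R, go to E
E | _[0]1111   read 0 → write 1, move R, go to A
A | _1[1]111   read 1 → write _, move L, go to B
B | _[1]_111   read 1 → write 1, move R, go to E
E | _1[_]111
M halts after 4 transitions.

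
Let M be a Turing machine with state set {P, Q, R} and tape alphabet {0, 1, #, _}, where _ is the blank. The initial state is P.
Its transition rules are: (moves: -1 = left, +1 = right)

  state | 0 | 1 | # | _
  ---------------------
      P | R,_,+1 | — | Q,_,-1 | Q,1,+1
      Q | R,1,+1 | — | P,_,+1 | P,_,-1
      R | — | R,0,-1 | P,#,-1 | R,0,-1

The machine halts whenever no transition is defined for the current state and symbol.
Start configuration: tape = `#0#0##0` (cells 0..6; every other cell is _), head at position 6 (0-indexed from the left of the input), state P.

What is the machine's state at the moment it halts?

R

P | #0#0##[0]_   read 0 → write _, move +1, go to R
R | #0#0##_[_]   read _ → write 0, move -1, go to R
R | #0#0##[_]0   read _ → write 0, move -1, go to R
R | #0#0#[#]00   read # → write #, move -1, go to P
P | #0#0[#]#00   read # → write _, move -1, go to Q
Q | #0#[0]_#00   read 0 → write 1, move +1, go to R
R | #0#1[_]#00   read _ → write 0, move -1, go to R
R | #0#[1]0#00   read 1 → write 0, move -1, go to R
R | #0[#]00#00   read # → write #, move -1, go to P
P | #[0]#00#00   read 0 → write _, move +1, go to R
R | #_[#]00#00   read # → write #, move -1, go to P
P | #[_]#00#00   read _ → write 1, move +1, go to Q
Q | #1[#]00#00   read # → write _, move +1, go to P
P | #1_[0]0#00   read 0 → write _, move +1, go to R
R | #1__[0]#00
No transition is defined for (R, 0); M halts in state R.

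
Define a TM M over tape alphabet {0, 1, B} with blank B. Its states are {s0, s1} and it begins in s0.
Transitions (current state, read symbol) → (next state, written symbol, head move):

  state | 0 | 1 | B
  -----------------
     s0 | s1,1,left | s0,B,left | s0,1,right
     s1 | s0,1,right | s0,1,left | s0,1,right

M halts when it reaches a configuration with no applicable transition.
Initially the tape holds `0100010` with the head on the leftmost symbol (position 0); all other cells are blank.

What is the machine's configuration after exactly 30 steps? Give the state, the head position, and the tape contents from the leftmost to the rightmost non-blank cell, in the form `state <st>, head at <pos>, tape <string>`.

state s0, head at -2, tape 111BBB10010

s0 | BBBB[0]100010   read 0 → write 1, move left, go to s1
s1 | BBB[B]1100010   read B → write 1, move right, go to s0
s0 | BBB1[1]100010   read 1 → write B, move left, go to s0
s0 | BBB[1]B100010   read 1 → write B, move left, go to s0
s0 | BB[B]BB100010   read B → write 1, move right, go to s0
s0 | BB1[B]B100010   read B → write 1, move right, go to s0
s0 | BB11[B]100010   read B → write 1, move right, go to s0
s0 | BB111[1]00010   read 1 → write B, move left, go to s0
s0 | BB11[1]B00010   read 1 → write B, move left, go to s0
s0 | BB1[1]BB00010   read 1 → write B, move left, go to s0
s0 | BB[1]BBB00010   read 1 → write B, move left, go to s0
s0 | B[B]BBBB00010   read B → write 1, move right, go to s0
s0 | B1[B]BBB00010   read B → write 1, move right, go to s0
s0 | B11[B]BB00010   read B → write 1, move right, go to s0
s0 | B111[B]B00010   read B → write 1, move right, go to s0
s0 | B1111[B]00010   read B → write 1, move right, go to s0
s0 | B11111[0]0010   read 0 → write 1, move left, go to s1
s1 | B1111[1]10010   read 1 → write 1, move left, go to s0
s0 | B111[1]110010   read 1 → write B, move left, go to s0
s0 | B11[1]B110010   read 1 → write B, move left, go to s0
s0 | B1[1]BB110010   read 1 → write B, move left, go to s0
s0 | B[1]BBB110010   read 1 → write B, move left, go to s0
s0 | [B]BBBB110010   read B → write 1, move right, go to s0
s0 | 1[B]BBB110010   read B → write 1, move right, go to s0
s0 | 11[B]BB110010   read B → write 1, move right, go to s0
s0 | 111[B]B110010   read B → write 1, move right, go to s0
s0 | 1111[B]110010   read B → write 1, move right, go to s0
s0 | 11111[1]10010   read 1 → write B, move left, go to s0
s0 | 1111[1]B10010   read 1 → write B, move left, go to s0
s0 | 111[1]BB10010   read 1 → write B, move left, go to s0
s0 | 11[1]BBB10010
After 30 steps: state s0, head at -2, tape 111BBB10010.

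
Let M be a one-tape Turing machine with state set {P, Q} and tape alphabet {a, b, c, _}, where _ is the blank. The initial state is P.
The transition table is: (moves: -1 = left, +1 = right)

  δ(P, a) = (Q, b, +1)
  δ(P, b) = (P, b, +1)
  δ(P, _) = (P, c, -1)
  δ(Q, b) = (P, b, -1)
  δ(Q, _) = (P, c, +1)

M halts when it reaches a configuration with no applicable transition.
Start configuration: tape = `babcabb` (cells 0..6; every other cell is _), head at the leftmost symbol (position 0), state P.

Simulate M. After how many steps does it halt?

P | [b]abcabb   read b → write b, move +1, go to P
P | b[a]bcabb   read a → write b, move +1, go to Q
Q | bb[b]cabb   read b → write b, move -1, go to P
P | b[b]bcabb   read b → write b, move +1, go to P
P | bb[b]cabb   read b → write b, move +1, go to P
P | bbb[c]abb
M halts after 5 transitions.

5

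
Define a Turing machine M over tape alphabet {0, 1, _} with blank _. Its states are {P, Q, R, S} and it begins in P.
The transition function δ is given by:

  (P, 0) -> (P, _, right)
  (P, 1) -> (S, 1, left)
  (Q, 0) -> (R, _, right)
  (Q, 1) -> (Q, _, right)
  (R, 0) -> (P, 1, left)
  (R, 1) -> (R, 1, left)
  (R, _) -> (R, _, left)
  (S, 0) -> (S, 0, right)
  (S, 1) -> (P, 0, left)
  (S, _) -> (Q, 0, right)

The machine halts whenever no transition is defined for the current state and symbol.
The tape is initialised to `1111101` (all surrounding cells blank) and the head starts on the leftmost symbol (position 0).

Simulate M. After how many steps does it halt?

16

P | __[1]111101   read 1 → write 1, move left, go to S
S | _[_]1111101   read _ → write 0, move right, go to Q
Q | _0[1]111101   read 1 → write _, move right, go to Q
Q | _0_[1]11101   read 1 → write _, move right, go to Q
Q | _0__[1]1101   read 1 → write _, move right, go to Q
Q | _0___[1]101   read 1 → write _, move right, go to Q
Q | _0____[1]01   read 1 → write _, move right, go to Q
Q | _0_____[0]1   read 0 → write _, move right, go to R
R | _0______[1]   read 1 → write 1, move left, go to R
R | _0_____[_]1   read _ → write _, move left, go to R
R | _0____[_]_1   read _ → write _, move left, go to R
R | _0___[_]__1   read _ → write _, move left, go to R
R | _0__[_]___1   read _ → write _, move left, go to R
R | _0_[_]____1   read _ → write _, move left, go to R
R | _0[_]_____1   read _ → write _, move left, go to R
R | _[0]______1   read 0 → write 1, move left, go to P
P | [_]1______1
M halts after 16 transitions.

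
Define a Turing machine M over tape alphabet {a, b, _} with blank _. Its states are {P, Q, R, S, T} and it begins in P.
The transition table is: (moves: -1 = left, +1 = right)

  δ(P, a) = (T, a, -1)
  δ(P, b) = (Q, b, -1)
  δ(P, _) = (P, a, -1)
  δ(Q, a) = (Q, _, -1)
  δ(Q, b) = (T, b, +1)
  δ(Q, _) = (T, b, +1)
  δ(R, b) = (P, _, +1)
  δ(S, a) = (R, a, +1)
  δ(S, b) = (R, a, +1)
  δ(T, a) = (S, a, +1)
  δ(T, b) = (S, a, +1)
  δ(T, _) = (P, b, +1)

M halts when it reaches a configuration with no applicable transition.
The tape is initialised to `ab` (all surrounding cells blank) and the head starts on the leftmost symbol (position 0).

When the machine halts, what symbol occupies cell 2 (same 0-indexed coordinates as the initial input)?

a

state=P head=0 tape=_[a]b_   (P,a)→(T,a,-1)
state=T head=-1 tape=[_]ab_   (T,_)→(P,b,+1)
state=P head=0 tape=b[a]b_   (P,a)→(T,a,-1)
state=T head=-1 tape=[b]ab_   (T,b)→(S,a,+1)
state=S head=0 tape=a[a]b_   (S,a)→(R,a,+1)
state=R head=1 tape=aa[b]_   (R,b)→(P,_,+1)
state=P head=2 tape=aa_[_]   (P,_)→(P,a,-1)
state=P head=1 tape=aa[_]a   (P,_)→(P,a,-1)
state=P head=0 tape=a[a]aa   (P,a)→(T,a,-1)
state=T head=-1 tape=[a]aaa   (T,a)→(S,a,+1)
state=S head=0 tape=a[a]aa   (S,a)→(R,a,+1)
state=R head=1 tape=aa[a]a
Cell 2 holds a when M halts.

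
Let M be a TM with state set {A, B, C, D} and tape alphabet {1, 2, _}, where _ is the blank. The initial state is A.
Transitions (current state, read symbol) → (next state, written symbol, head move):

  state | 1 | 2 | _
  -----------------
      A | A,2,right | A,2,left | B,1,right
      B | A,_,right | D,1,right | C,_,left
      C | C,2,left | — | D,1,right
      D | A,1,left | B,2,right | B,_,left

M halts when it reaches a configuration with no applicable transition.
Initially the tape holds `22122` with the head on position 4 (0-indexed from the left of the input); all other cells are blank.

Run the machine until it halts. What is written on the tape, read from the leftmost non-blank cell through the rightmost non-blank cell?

A | _2212[2]__   read 2 → write 2, move left, go to A
A | _221[2]2__   read 2 → write 2, move left, go to A
A | _22[1]22__   read 1 → write 2, move right, go to A
A | _222[2]2__   read 2 → write 2, move left, go to A
A | _22[2]22__   read 2 → write 2, move left, go to A
A | _2[2]222__   read 2 → write 2, move left, go to A
A | _[2]2222__   read 2 → write 2, move left, go to A
A | [_]22222__   read _ → write 1, move right, go to B
B | 1[2]2222__   read 2 → write 1, move right, go to D
D | 11[2]222__   read 2 → write 2, move right, go to B
B | 112[2]22__   read 2 → write 1, move right, go to D
D | 1121[2]2__   read 2 → write 2, move right, go to B
B | 11212[2]__   read 2 → write 1, move right, go to D
D | 112121[_]_   read _ → write _, move left, go to B
B | 11212[1]__   read 1 → write _, move right, go to A
A | 11212_[_]_   read _ → write 1, move right, go to B
B | 11212_1[_]   read _ → write _, move left, go to C
C | 11212_[1]_   read 1 → write 2, move left, go to C
C | 11212[_]2_   read _ → write 1, move right, go to D
D | 112121[2]_   read 2 → write 2, move right, go to B
B | 1121212[_]   read _ → write _, move left, go to C
C | 112121[2]_
The non-blank tape span at halt is 1121212.

1121212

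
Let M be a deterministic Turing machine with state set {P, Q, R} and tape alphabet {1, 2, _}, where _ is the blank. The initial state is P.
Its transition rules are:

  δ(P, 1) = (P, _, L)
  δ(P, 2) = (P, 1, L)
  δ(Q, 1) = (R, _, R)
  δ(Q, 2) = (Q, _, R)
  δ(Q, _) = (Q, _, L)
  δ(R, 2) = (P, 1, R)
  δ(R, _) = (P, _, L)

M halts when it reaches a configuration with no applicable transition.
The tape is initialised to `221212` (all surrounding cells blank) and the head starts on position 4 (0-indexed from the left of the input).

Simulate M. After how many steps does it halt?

P | _2212[1]2   read 1 → write _, move L, go to P
P | _221[2]_2   read 2 → write 1, move L, go to P
P | _22[1]1_2   read 1 → write _, move L, go to P
P | _2[2]_1_2   read 2 → write 1, move L, go to P
P | _[2]1_1_2   read 2 → write 1, move L, go to P
P | [_]11_1_2
M halts after 5 transitions.

5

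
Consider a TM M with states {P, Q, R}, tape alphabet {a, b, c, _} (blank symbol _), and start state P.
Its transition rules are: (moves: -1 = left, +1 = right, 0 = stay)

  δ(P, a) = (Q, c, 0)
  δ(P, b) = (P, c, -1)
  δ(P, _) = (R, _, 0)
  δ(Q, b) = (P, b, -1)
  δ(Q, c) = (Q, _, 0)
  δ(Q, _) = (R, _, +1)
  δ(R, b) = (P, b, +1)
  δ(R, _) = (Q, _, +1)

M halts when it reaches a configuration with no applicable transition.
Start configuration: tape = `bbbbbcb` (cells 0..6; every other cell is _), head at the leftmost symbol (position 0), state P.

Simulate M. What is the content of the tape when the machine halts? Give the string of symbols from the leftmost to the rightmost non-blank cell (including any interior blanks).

state=P head=0 tape=_[b]bbbbcb   (P,b)→(P,c,-1)
state=P head=-1 tape=[_]cbbbbcb   (P,_)→(R,_,0)
state=R head=-1 tape=[_]cbbbbcb   (R,_)→(Q,_,+1)
state=Q head=0 tape=_[c]bbbbcb   (Q,c)→(Q,_,0)
state=Q head=0 tape=_[_]bbbbcb   (Q,_)→(R,_,+1)
state=R head=1 tape=__[b]bbbcb   (R,b)→(P,b,+1)
state=P head=2 tape=__b[b]bbcb   (P,b)→(P,c,-1)
state=P head=1 tape=__[b]cbbcb   (P,b)→(P,c,-1)
state=P head=0 tape=_[_]ccbbcb   (P,_)→(R,_,0)
state=R head=0 tape=_[_]ccbbcb   (R,_)→(Q,_,+1)
state=Q head=1 tape=__[c]cbbcb   (Q,c)→(Q,_,0)
state=Q head=1 tape=__[_]cbbcb   (Q,_)→(R,_,+1)
state=R head=2 tape=___[c]bbcb
The non-blank tape span at halt is cbbcb.

cbbcb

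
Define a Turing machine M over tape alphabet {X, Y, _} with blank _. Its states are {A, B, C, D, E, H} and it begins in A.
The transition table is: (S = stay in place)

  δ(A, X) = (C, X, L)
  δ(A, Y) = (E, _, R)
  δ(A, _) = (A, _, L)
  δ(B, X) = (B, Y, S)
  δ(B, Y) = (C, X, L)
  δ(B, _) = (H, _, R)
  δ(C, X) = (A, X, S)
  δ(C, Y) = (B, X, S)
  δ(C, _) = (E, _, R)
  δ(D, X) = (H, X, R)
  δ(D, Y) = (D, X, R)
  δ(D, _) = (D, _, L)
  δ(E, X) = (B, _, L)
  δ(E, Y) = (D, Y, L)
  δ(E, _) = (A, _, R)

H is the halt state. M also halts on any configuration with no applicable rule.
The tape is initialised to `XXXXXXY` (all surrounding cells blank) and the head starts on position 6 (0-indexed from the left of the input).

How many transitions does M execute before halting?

A | _XXXXXX[Y]__   read Y → write _, move R, go to E
E | _XXXXXX_[_]_   read _ → write _, move R, go to A
A | _XXXXXX__[_]   read _ → write _, move L, go to A
A | _XXXXXX_[_]_   read _ → write _, move L, go to A
A | _XXXXXX[_]__   read _ → write _, move L, go to A
A | _XXXXX[X]___   read X → write X, move L, go to C
C | _XXXX[X]X___   read X → write X, move S, go to A
A | _XXXX[X]X___   read X → write X, move L, go to C
C | _XXX[X]XX___   read X → write X, move S, go to A
A | _XXX[X]XX___   read X → write X, move L, go to C
C | _XX[X]XXX___   read X → write X, move S, go to A
A | _XX[X]XXX___   read X → write X, move L, go to C
C | _X[X]XXXX___   read X → write X, move S, go to A
A | _X[X]XXXX___   read X → write X, move L, go to C
C | _[X]XXXXX___   read X → write X, move S, go to A
A | _[X]XXXXX___   read X → write X, move L, go to C
C | [_]XXXXXX___   read _ → write _, move R, go to E
E | _[X]XXXXX___   read X → write _, move L, go to B
B | [_]_XXXXX___   read _ → write _, move R, go to H
H | _[_]XXXXX___
M halts after 19 transitions.

19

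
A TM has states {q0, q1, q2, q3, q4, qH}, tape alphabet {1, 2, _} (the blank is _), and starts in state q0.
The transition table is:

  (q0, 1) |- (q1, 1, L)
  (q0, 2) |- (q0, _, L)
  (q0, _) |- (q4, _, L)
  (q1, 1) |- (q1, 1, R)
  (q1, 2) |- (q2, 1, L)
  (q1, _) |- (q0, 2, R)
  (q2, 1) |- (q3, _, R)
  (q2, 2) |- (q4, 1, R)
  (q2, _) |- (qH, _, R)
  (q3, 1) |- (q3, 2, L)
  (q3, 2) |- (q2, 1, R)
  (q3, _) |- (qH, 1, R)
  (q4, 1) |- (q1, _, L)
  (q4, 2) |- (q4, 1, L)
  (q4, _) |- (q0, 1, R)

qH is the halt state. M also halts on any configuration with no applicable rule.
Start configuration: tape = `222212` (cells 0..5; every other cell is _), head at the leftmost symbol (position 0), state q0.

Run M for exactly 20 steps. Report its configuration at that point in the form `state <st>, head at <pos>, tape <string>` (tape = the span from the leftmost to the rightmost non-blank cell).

q0 | ____[2]22212   read 2 → write _, move L, go to q0
q0 | ___[_]_22212   read _ → write _, move L, go to q4
q4 | __[_]__22212   read _ → write 1, move R, go to q0
q0 | __1[_]_22212   read _ → write _, move L, go to q4
q4 | __[1]__22212   read 1 → write _, move L, go to q1
q1 | _[_]___22212   read _ → write 2, move R, go to q0
q0 | _2[_]__22212   read _ → write _, move L, go to q4
q4 | _[2]___22212   read 2 → write 1, move L, go to q4
q4 | [_]1___22212   read _ → write 1, move R, go to q0
q0 | 1[1]___22212   read 1 → write 1, move L, go to q1
q1 | [1]1___22212   read 1 → write 1, move R, go to q1
q1 | 1[1]___22212   read 1 → write 1, move R, go to q1
q1 | 11[_]__22212   read _ → write 2, move R, go to q0
q0 | 112[_]_22212   read _ → write _, move L, go to q4
q4 | 11[2]__22212   read 2 → write 1, move L, go to q4
q4 | 1[1]1__22212   read 1 → write _, move L, go to q1
q1 | [1]_1__22212   read 1 → write 1, move R, go to q1
q1 | 1[_]1__22212   read _ → write 2, move R, go to q0
q0 | 12[1]__22212   read 1 → write 1, move L, go to q1
q1 | 1[2]1__22212   read 2 → write 1, move L, go to q2
q2 | [1]11__22212
After 20 steps: state q2, head at -4, tape 111__22212.

state q2, head at -4, tape 111__22212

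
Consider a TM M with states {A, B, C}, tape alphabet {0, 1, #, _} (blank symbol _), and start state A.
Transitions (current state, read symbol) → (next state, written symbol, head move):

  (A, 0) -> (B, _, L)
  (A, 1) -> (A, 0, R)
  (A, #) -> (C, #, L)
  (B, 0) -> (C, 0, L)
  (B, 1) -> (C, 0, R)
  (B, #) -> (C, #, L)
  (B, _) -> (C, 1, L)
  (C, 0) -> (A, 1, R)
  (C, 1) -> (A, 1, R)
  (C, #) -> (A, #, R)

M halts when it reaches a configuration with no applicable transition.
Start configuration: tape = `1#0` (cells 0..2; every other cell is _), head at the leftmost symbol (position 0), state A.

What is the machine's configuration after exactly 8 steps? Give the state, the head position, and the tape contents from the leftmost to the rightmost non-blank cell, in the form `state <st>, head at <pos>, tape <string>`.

A | [1]#0   read 1 → write 0, move R, go to A
A | 0[#]0   read # → write #, move L, go to C
C | [0]#0   read 0 → write 1, move R, go to A
A | 1[#]0   read # → write #, move L, go to C
C | [1]#0   read 1 → write 1, move R, go to A
A | 1[#]0   read # → write #, move L, go to C
C | [1]#0   read 1 → write 1, move R, go to A
A | 1[#]0   read # → write #, move L, go to C
C | [1]#0
After 8 steps: state C, head at 0, tape 1#0.

state C, head at 0, tape 1#0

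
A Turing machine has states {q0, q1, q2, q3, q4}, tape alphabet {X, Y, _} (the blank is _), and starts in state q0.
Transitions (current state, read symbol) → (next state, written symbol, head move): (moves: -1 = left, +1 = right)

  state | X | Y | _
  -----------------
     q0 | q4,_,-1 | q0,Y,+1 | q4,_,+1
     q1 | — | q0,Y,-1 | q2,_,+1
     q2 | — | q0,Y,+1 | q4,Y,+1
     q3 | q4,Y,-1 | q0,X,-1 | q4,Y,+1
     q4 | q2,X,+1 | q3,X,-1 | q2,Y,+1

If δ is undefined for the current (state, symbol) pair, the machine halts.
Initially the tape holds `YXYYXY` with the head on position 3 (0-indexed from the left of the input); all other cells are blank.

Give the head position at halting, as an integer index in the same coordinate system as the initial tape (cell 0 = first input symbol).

3

q0 | _YXY[Y]XY   read Y → write Y, move +1, go to q0
q0 | _YXYY[X]Y   read X → write _, move -1, go to q4
q4 | _YXY[Y]_Y   read Y → write X, move -1, go to q3
q3 | _YX[Y]X_Y   read Y → write X, move -1, go to q0
q0 | _Y[X]XX_Y   read X → write _, move -1, go to q4
q4 | _[Y]_XX_Y   read Y → write X, move -1, go to q3
q3 | [_]X_XX_Y   read _ → write Y, move +1, go to q4
q4 | Y[X]_XX_Y   read X → write X, move +1, go to q2
q2 | YX[_]XX_Y   read _ → write Y, move +1, go to q4
q4 | YXY[X]X_Y   read X → write X, move +1, go to q2
q2 | YXYX[X]_Y
At halt the head is at cell 3.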